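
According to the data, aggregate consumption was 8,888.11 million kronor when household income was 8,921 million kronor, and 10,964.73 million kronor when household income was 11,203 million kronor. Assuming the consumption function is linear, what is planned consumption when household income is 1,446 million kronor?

MPC = (10964.73 − 8888.11)/(11203 − 8921) = 2076.62/2282 = 0.91
a = 8888.11 − 0.91(8921) = 8888.11 − 8118.11 = 770
C = 770 + 0.91(1446) = 770 + 1315.86 = 2085.86

C = 2085.86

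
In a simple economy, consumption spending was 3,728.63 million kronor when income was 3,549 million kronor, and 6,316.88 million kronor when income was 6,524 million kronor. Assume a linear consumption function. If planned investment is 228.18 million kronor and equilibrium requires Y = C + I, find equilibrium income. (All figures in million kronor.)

Y = 6686

MPC = (6316.88 − 3728.63)/(6524 − 3549) = 2588.25/2975 = 0.87
a = 3728.63 − 0.87(3549) = 641
Equilibrium: Y = 641 + 0.87Y + 228.18
0.13Y = 869.18, so Y = 869.18/0.13 = 6686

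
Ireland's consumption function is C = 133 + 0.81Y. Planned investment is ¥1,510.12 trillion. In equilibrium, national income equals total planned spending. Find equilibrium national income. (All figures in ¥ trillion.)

Y = C + I = 133 + 0.81Y + 1510.12
Y − 0.81Y = 1643.12
0.19Y = 1643.12, so Y = 1643.12/0.19 = 8648

Y = 8648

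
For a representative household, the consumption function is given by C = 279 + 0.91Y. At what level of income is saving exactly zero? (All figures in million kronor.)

At break-even, C = Y: 279 + 0.91Y = Y
0.09Y = 279, so Y = 279/0.09 = 3100

Y = 3100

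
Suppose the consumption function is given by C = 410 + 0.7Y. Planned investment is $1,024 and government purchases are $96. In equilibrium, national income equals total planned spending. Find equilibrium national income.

Y = 5100

Y = C + I + G = 410 + 0.7Y + 1024 + 96
Y − 0.7Y = 1530
0.3Y = 1530, so Y = 1530/0.3 = 5100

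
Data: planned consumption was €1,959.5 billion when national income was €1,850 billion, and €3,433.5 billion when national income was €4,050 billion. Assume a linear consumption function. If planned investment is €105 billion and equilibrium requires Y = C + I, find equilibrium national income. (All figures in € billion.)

MPC = (3433.5 − 1959.5)/(4050 − 1850) = 1474/2200 = 0.67
a = 1959.5 − 0.67(1850) = 720
Equilibrium: Y = 720 + 0.67Y + 105
0.33Y = 825, so Y = 825/0.33 = 2500

Y = 2500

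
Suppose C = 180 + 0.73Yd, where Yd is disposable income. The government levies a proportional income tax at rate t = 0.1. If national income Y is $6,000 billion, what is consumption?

Yd = (1 − 0.1)(6000) = 0.9(6000) = 5400
C = 180 + 0.73(5400) = 180 + 3942 = 4122

C = 4122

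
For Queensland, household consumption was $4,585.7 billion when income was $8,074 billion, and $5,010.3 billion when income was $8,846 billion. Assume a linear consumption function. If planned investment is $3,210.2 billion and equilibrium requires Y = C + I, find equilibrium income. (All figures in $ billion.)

Y = 7456

MPC = (5010.3 − 4585.7)/(8846 − 8074) = 424.6/772 = 0.55
a = 4585.7 − 0.55(8074) = 145
Equilibrium: Y = 145 + 0.55Y + 3210.2
0.45Y = 3355.2, so Y = 3355.2/0.45 = 7456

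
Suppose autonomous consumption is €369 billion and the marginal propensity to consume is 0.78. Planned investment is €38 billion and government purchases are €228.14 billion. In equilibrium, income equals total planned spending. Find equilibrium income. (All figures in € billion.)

Y = C + I + G = 369 + 0.78Y + 38 + 228.14
Y − 0.78Y = 635.14
0.22Y = 635.14, so Y = 635.14/0.22 = 2887

Y = 2887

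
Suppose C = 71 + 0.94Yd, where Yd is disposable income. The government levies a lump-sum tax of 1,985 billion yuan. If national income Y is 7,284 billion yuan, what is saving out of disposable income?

S = 246.94

Yd = Y − T = 7284 − 1985 = 5299
C = 71 + 0.94(5299) = 71 + 4981.06 = 5052.06
S = Yd − C = 5299 − 5052.06 = 246.94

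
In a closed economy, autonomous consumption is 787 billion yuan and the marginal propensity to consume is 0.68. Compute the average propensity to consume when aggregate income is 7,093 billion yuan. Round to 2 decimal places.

C = 787 + 0.68(7093) = 5610.24
APC = C/Y = 5610.24/7093 = 0.79

APC = 0.79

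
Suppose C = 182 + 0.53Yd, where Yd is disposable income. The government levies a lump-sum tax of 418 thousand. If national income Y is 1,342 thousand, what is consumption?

Yd = Y − T = 1342 − 418 = 924
C = 182 + 0.53(924) = 182 + 489.72 = 671.72

C = 671.72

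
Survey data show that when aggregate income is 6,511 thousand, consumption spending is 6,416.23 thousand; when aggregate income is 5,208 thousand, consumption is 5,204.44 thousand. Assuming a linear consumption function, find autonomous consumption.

a = 361

MPC = ΔC/ΔY = (6416.23 − 5204.44)/(6511 − 5208) = 1211.79/1303 = 0.93
a = C − MPC·Y = 5204.44 − 0.93(5208) = 5204.44 − 4843.44 = 361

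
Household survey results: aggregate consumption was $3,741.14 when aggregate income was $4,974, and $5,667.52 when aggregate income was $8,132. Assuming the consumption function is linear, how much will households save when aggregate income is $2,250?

S = 170.5

MPC = (5667.52 − 3741.14)/(8132 − 4974) = 1926.38/3158 = 0.61
a = 3741.14 − 0.61(4974) = 3741.14 − 3034.14 = 707
C = 707 + 0.61(2250) = 2079.5
S = 2250 − 2079.5 = 170.5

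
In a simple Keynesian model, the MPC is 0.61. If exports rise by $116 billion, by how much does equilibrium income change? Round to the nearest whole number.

ΔY ≈ 297

The multiplier is 1/(1 − MPC) = 1/0.39.
ΔY = 116/0.39 = 297.44 ≈ 297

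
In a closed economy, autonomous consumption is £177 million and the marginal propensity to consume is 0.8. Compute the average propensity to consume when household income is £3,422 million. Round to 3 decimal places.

C = 177 + 0.8(3422) = 2914.6
APC = C/Y = 2914.6/3422 = 0.852

APC = 0.852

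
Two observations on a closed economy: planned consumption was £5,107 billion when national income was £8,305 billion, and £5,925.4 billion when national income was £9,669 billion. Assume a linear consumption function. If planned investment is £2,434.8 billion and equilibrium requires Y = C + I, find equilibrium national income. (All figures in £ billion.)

MPC = (5925.4 − 5107)/(9669 − 8305) = 818.4/1364 = 0.6
a = 5107 − 0.6(8305) = 124
Equilibrium: Y = 124 + 0.6Y + 2434.8
0.4Y = 2558.8, so Y = 2558.8/0.4 = 6397

Y = 6397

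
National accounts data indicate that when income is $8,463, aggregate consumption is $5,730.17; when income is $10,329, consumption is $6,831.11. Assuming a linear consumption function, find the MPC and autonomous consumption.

MPC = ΔC/ΔY = (6831.11 − 5730.17)/(10329 − 8463) = 1100.94/1866 = 0.59
a = C − MPC·Y = 5730.17 − 0.59(8463) = 5730.17 − 4993.17 = 737

MPC = 0.59; a = 737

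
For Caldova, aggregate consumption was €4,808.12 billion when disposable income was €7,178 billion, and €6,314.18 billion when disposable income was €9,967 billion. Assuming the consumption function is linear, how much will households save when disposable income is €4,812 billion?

S = 1281.52

MPC = (6314.18 − 4808.12)/(9967 − 7178) = 1506.06/2789 = 0.54
a = 4808.12 − 0.54(7178) = 4808.12 − 3876.12 = 932
C = 932 + 0.54(4812) = 3530.48
S = 4812 − 3530.48 = 1281.52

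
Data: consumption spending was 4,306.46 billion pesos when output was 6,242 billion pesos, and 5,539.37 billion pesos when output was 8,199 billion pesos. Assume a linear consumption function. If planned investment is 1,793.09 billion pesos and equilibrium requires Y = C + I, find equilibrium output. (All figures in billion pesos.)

MPC = (5539.37 − 4306.46)/(8199 − 6242) = 1232.91/1957 = 0.63
a = 4306.46 − 0.63(6242) = 374
Equilibrium: Y = 374 + 0.63Y + 1793.09
0.37Y = 2167.09, so Y = 2167.09/0.37 = 5857

Y = 5857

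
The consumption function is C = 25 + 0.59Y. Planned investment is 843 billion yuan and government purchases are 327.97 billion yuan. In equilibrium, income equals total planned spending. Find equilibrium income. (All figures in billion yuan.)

Y = 2917

Y = C + I + G = 25 + 0.59Y + 843 + 327.97
Y − 0.59Y = 1195.97
0.41Y = 1195.97, so Y = 1195.97/0.41 = 2917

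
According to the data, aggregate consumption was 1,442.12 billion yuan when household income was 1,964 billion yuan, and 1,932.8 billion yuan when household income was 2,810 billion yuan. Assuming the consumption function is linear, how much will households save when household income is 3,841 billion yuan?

MPC = (1932.8 − 1442.12)/(2810 − 1964) = 490.68/846 = 0.58
a = 1442.12 − 0.58(1964) = 1442.12 − 1139.12 = 303
C = 303 + 0.58(3841) = 2530.78
S = 3841 − 2530.78 = 1310.22

S = 1310.22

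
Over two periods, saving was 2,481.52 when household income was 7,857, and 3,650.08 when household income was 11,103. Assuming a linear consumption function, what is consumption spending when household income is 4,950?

C = 3515

MPS = ΔS/ΔY = (3650.08 − 2481.52)/(11103 − 7857) = 1168.56/3246 = 0.36
MPC = 1 − MPS = 0.64
Autonomous saving = 2481.52 − 0.36(7857) = -347, so a = 347
C = 347 + 0.64(4950) = 347 + 3168 = 3515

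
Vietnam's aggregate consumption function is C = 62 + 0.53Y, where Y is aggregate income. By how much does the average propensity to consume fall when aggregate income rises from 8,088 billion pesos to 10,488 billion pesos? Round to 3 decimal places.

At Y = 8088: C = 62 + 0.53(8088) = 4348.64, APC = 4348.64/8088 = 0.5377
At Y = 10488: C = 5620.64, APC = 5620.64/10488 = 0.5359
Fall in APC = 0.5377 − 0.5359 = 0.0018 ≈ 0.002

ΔAPC = 0.002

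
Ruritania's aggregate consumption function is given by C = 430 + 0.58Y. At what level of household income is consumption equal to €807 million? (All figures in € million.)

Y = 650

430 + 0.58Y = 807
0.58Y = 377, so Y = 377/0.58 = 650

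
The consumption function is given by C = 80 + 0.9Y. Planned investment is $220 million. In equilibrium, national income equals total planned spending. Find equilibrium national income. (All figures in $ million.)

Y = 3000

Y = C + I = 80 + 0.9Y + 220
Y − 0.9Y = 300
0.1Y = 300, so Y = 300/0.1 = 3000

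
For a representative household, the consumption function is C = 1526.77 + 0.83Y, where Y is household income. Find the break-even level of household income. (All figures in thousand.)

Y = 8981

At break-even, C = Y: 1526.77 + 0.83Y = Y
0.17Y = 1526.77, so Y = 1526.77/0.17 = 8981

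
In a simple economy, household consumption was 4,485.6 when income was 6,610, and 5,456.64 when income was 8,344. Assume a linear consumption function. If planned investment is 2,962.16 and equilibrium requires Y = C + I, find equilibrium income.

MPC = (5456.64 − 4485.6)/(8344 − 6610) = 971.04/1734 = 0.56
a = 4485.6 − 0.56(6610) = 784
Equilibrium: Y = 784 + 0.56Y + 2962.16
0.44Y = 3746.16, so Y = 3746.16/0.44 = 8514

Y = 8514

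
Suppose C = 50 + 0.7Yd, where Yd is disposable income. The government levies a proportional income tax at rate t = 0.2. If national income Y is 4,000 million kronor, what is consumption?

Yd = (1 − 0.2)(4000) = 0.8(4000) = 3200
C = 50 + 0.7(3200) = 50 + 2240 = 2290

C = 2290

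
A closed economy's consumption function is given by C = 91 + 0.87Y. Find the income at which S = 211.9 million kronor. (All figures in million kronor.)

Y = 2330

S = Y − C = -91 + 0.13Y
-91 + 0.13Y = 211.9, so 0.13Y = 302.9 and Y = 2330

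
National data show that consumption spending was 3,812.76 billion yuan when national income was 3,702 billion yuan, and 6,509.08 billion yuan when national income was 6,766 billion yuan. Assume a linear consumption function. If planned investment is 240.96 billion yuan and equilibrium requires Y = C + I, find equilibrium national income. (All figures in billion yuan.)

MPC = (6509.08 − 3812.76)/(6766 − 3702) = 2696.32/3064 = 0.88
a = 3812.76 − 0.88(3702) = 555
Equilibrium: Y = 555 + 0.88Y + 240.96
0.12Y = 795.96, so Y = 795.96/0.12 = 6633

Y = 6633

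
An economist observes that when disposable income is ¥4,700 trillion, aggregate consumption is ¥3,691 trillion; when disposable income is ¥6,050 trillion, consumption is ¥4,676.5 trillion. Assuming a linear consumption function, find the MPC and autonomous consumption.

MPC = 0.73; a = 260

MPC = ΔC/ΔY = (4676.5 − 3691)/(6050 − 4700) = 985.5/1350 = 0.73
a = C − MPC·Y = 3691 − 0.73(4700) = 3691 − 3431 = 260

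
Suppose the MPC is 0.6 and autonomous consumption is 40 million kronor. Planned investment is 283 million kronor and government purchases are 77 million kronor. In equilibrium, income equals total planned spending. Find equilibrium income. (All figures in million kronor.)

Y = 1000

Y = C + I + G = 40 + 0.6Y + 283 + 77
Y − 0.6Y = 400
0.4Y = 400, so Y = 400/0.4 = 1000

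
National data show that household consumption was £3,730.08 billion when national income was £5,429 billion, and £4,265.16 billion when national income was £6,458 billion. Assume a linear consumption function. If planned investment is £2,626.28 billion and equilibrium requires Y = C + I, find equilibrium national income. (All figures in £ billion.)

Y = 7361

MPC = (4265.16 − 3730.08)/(6458 − 5429) = 535.08/1029 = 0.52
a = 3730.08 − 0.52(5429) = 907
Equilibrium: Y = 907 + 0.52Y + 2626.28
0.48Y = 3533.28, so Y = 3533.28/0.48 = 7361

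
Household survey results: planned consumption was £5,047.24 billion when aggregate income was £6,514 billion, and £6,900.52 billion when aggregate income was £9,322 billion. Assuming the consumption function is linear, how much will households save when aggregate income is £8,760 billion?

S = 2230.4

MPC = (6900.52 − 5047.24)/(9322 − 6514) = 1853.28/2808 = 0.66
a = 5047.24 − 0.66(6514) = 5047.24 − 4299.24 = 748
C = 748 + 0.66(8760) = 6529.6
S = 8760 − 6529.6 = 2230.4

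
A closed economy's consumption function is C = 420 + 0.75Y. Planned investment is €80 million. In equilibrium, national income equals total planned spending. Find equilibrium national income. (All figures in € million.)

Y = C + I = 420 + 0.75Y + 80
Y − 0.75Y = 500
0.25Y = 500, so Y = 500/0.25 = 2000

Y = 2000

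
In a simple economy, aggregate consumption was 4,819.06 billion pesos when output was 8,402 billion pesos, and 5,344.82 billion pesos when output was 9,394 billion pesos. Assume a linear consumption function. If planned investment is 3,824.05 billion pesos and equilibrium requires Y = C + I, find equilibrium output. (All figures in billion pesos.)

Y = 8915

MPC = (5344.82 − 4819.06)/(9394 − 8402) = 525.76/992 = 0.53
a = 4819.06 − 0.53(8402) = 366
Equilibrium: Y = 366 + 0.53Y + 3824.05
0.47Y = 4190.05, so Y = 4190.05/0.47 = 8915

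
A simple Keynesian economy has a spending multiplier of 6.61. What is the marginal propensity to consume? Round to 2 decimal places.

k = 1/(1 − MPC), so 1 − MPC = 1/k = 1/6.61 = 0.1513
MPC = 1 − 0.1513 = 0.85

MPC = 0.85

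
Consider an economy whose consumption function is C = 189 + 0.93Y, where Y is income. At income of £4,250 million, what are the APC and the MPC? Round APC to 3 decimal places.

MPC = 0.93 (the slope of the consumption function)
C = 189 + 0.93(4250) = 4141.5, so APC = 4141.5/4250 = 0.974

APC = 0.974; MPC = 0.93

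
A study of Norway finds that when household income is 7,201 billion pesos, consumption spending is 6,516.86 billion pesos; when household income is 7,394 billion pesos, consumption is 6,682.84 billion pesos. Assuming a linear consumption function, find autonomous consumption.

a = 324

MPC = ΔC/ΔY = (6682.84 − 6516.86)/(7394 − 7201) = 165.98/193 = 0.86
a = C − MPC·Y = 6516.86 − 0.86(7201) = 6516.86 − 6192.86 = 324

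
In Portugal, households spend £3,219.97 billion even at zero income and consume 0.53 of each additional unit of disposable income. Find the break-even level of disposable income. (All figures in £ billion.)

Y = 6851

At break-even, C = Y: 3219.97 + 0.53Y = Y
0.47Y = 3219.97, so Y = 3219.97/0.47 = 6851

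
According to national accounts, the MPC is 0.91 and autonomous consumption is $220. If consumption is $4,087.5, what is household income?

220 + 0.91Y = 4087.5
0.91Y = 3867.5, so Y = 3867.5/0.91 = 4250

Y = 4250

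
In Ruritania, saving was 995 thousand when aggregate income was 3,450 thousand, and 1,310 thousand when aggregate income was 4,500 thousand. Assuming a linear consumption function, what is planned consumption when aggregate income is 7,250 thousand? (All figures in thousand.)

C = 5115

MPS = ΔS/ΔY = (1310 − 995)/(4500 − 3450) = 315/1050 = 0.3
MPC = 1 − MPS = 0.7
Autonomous saving = 995 − 0.3(3450) = -40, so a = 40
C = 40 + 0.7(7250) = 40 + 5075 = 5115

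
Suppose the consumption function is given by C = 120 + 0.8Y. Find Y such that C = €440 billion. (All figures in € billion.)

120 + 0.8Y = 440
0.8Y = 320, so Y = 320/0.8 = 400

Y = 400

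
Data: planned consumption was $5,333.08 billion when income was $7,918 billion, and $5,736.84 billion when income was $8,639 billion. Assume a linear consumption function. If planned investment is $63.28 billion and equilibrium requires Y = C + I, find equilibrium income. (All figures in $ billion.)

Y = 2187

MPC = (5736.84 − 5333.08)/(8639 − 7918) = 403.76/721 = 0.56
a = 5333.08 − 0.56(7918) = 899
Equilibrium: Y = 899 + 0.56Y + 63.28
0.44Y = 962.28, so Y = 962.28/0.44 = 2187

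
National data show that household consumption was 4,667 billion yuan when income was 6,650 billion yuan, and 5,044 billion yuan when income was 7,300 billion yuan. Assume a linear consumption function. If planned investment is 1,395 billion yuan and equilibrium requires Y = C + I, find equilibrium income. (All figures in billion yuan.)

MPC = (5044 − 4667)/(7300 − 6650) = 377/650 = 0.58
a = 4667 − 0.58(6650) = 810
Equilibrium: Y = 810 + 0.58Y + 1395
0.42Y = 2205, so Y = 2205/0.42 = 5250

Y = 5250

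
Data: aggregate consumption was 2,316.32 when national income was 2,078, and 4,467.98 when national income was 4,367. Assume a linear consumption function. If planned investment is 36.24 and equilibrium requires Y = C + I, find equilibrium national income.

Y = 6654

MPC = (4467.98 − 2316.32)/(4367 − 2078) = 2151.66/2289 = 0.94
a = 2316.32 − 0.94(2078) = 363
Equilibrium: Y = 363 + 0.94Y + 36.24
0.06Y = 399.24, so Y = 399.24/0.06 = 6654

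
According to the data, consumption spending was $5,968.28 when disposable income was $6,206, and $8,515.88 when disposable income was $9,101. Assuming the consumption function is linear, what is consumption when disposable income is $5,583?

C = 5420.04

MPC = (8515.88 − 5968.28)/(9101 − 6206) = 2547.6/2895 = 0.88
a = 5968.28 − 0.88(6206) = 5968.28 − 5461.28 = 507
C = 507 + 0.88(5583) = 507 + 4913.04 = 5420.04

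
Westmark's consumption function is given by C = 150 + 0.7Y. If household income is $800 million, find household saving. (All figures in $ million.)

S = 90

C = 150 + 0.7(800) = 150 + 560 = 710
S = Y − C = 800 − 710 = 90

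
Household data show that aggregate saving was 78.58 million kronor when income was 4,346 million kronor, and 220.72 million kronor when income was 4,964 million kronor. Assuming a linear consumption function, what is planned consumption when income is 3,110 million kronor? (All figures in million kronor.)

C = 3315.7

MPS = ΔS/ΔY = (220.72 − 78.58)/(4964 − 4346) = 142.14/618 = 0.23
MPC = 1 − MPS = 0.77
Autonomous saving = 78.58 − 0.23(4346) = -921, so a = 921
C = 921 + 0.77(3110) = 921 + 2394.7 = 3315.7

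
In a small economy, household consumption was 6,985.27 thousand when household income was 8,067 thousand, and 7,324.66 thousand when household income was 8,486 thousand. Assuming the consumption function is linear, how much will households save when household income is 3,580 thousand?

S = 229.2

MPC = (7324.66 − 6985.27)/(8486 − 8067) = 339.39/419 = 0.81
a = 6985.27 − 0.81(8067) = 6985.27 − 6534.27 = 451
C = 451 + 0.81(3580) = 3350.8
S = 3580 − 3350.8 = 229.2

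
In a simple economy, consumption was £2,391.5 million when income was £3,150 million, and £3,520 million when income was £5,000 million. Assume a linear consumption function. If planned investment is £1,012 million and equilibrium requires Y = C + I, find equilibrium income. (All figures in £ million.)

Y = 3800

MPC = (3520 − 2391.5)/(5000 − 3150) = 1128.5/1850 = 0.61
a = 2391.5 − 0.61(3150) = 470
Equilibrium: Y = 470 + 0.61Y + 1012
0.39Y = 1482, so Y = 1482/0.39 = 3800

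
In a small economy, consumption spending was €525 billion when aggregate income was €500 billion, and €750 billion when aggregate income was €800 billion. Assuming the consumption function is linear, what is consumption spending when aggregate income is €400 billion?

MPC = (750 − 525)/(800 − 500) = 225/300 = 0.75
a = 525 − 0.75(500) = 525 − 375 = 150
C = 150 + 0.75(400) = 150 + 300 = 450

C = 450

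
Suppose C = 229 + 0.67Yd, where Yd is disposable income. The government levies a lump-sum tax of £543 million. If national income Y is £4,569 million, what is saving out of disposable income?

S = 1099.58

Yd = Y − T = 4569 − 543 = 4026
C = 229 + 0.67(4026) = 229 + 2697.42 = 2926.42
S = Yd − C = 4026 − 2926.42 = 1099.58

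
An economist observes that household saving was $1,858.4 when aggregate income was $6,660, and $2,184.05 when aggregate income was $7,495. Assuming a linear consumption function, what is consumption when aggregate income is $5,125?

C = 3865.25

MPS = ΔS/ΔY = (2184.05 − 1858.4)/(7495 − 6660) = 325.65/835 = 0.39
MPC = 1 − MPS = 0.61
Autonomous saving = 1858.4 − 0.39(6660) = -739, so a = 739
C = 739 + 0.61(5125) = 739 + 3126.25 = 3865.25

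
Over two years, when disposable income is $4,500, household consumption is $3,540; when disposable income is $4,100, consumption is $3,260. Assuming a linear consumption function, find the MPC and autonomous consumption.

MPC = ΔC/ΔY = (3540 − 3260)/(4500 − 4100) = 280/400 = 0.7
a = C − MPC·Y = 3260 − 0.7(4100) = 3260 − 2870 = 390

MPC = 0.7; a = 390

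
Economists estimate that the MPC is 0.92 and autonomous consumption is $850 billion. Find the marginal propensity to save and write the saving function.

MPS = 1 − MPC = 1 − 0.92 = 0.08
S = Y − C = -850 + 0.08Y

MPS = 0.08; S = -850 + 0.08Y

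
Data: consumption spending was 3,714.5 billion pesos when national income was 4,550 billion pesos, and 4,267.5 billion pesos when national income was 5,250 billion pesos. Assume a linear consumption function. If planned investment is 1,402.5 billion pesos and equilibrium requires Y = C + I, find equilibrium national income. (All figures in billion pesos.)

MPC = (4267.5 − 3714.5)/(5250 − 4550) = 553/700 = 0.79
a = 3714.5 − 0.79(4550) = 120
Equilibrium: Y = 120 + 0.79Y + 1402.5
0.21Y = 1522.5, so Y = 1522.5/0.21 = 7250

Y = 7250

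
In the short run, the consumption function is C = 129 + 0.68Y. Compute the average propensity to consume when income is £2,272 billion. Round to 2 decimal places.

C = 129 + 0.68(2272) = 1673.96
APC = C/Y = 1673.96/2272 = 0.74

APC = 0.74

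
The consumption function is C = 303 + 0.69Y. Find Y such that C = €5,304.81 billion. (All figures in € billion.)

Y = 7249

303 + 0.69Y = 5304.81
0.69Y = 5001.81, so Y = 5001.81/0.69 = 7249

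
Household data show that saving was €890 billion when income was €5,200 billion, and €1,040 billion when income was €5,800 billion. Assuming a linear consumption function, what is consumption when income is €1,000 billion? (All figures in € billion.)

MPS = ΔS/ΔY = (1040 − 890)/(5800 − 5200) = 150/600 = 0.25
MPC = 1 − MPS = 0.75
Autonomous saving = 890 − 0.25(5200) = -410, so a = 410
C = 410 + 0.75(1000) = 410 + 750 = 1160

C = 1160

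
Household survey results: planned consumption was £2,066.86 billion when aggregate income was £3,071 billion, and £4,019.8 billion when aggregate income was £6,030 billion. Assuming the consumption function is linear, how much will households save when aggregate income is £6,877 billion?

MPC = (4019.8 − 2066.86)/(6030 − 3071) = 1952.94/2959 = 0.66
a = 2066.86 − 0.66(3071) = 2066.86 − 2026.86 = 40
C = 40 + 0.66(6877) = 4578.82
S = 6877 − 4578.82 = 2298.18

S = 2298.18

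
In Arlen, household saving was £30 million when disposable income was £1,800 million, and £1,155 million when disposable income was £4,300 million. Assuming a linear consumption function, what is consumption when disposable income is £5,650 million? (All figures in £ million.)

MPS = ΔS/ΔY = (1155 − 30)/(4300 − 1800) = 1125/2500 = 0.45
MPC = 1 − MPS = 0.55
Autonomous saving = 30 − 0.45(1800) = -780, so a = 780
C = 780 + 0.55(5650) = 780 + 3107.5 = 3887.5

C = 3887.5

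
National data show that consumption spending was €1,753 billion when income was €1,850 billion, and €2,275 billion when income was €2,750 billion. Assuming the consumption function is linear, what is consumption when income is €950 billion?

C = 1231

MPC = (2275 − 1753)/(2750 − 1850) = 522/900 = 0.58
a = 1753 − 0.58(1850) = 1753 − 1073 = 680
C = 680 + 0.58(950) = 680 + 551 = 1231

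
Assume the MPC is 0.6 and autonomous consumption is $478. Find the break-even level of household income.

Y = 1195

At break-even, C = Y: 478 + 0.6Y = Y
0.4Y = 478, so Y = 478/0.4 = 1195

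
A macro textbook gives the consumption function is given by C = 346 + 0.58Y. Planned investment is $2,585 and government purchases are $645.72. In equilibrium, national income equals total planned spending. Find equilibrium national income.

Y = 8516

Y = C + I + G = 346 + 0.58Y + 2585 + 645.72
Y − 0.58Y = 3576.72
0.42Y = 3576.72, so Y = 3576.72/0.42 = 8516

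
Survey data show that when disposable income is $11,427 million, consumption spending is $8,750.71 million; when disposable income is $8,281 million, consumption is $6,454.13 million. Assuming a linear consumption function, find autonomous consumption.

MPC = ΔC/ΔY = (8750.71 − 6454.13)/(11427 − 8281) = 2296.58/3146 = 0.73
a = C − MPC·Y = 6454.13 − 0.73(8281) = 6454.13 − 6045.13 = 409

a = 409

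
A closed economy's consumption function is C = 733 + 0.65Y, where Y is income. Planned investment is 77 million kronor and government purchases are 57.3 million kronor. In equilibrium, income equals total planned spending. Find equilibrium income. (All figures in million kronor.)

Y = C + I + G = 733 + 0.65Y + 77 + 57.3
Y − 0.65Y = 867.3
0.35Y = 867.3, so Y = 867.3/0.35 = 2478

Y = 2478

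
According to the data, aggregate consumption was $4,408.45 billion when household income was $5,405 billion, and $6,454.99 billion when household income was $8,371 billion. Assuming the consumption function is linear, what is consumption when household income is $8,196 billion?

C = 6334.24

MPC = (6454.99 − 4408.45)/(8371 − 5405) = 2046.54/2966 = 0.69
a = 4408.45 − 0.69(5405) = 4408.45 − 3729.45 = 679
C = 679 + 0.69(8196) = 679 + 5655.24 = 6334.24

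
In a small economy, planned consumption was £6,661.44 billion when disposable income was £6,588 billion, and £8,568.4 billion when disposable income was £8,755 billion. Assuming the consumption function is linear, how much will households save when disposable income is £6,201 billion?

S = -119.88

MPC = (8568.4 − 6661.44)/(8755 − 6588) = 1906.96/2167 = 0.88
a = 6661.44 − 0.88(6588) = 6661.44 − 5797.44 = 864
C = 864 + 0.88(6201) = 6320.88
S = 6201 − 6320.88 = -119.88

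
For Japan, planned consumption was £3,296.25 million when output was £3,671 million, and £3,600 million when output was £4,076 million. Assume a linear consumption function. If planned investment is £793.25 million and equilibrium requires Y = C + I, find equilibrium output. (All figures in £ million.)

MPC = (3600 − 3296.25)/(4076 − 3671) = 303.75/405 = 0.75
a = 3296.25 − 0.75(3671) = 543
Equilibrium: Y = 543 + 0.75Y + 793.25
0.25Y = 1336.25, so Y = 1336.25/0.25 = 5345

Y = 5345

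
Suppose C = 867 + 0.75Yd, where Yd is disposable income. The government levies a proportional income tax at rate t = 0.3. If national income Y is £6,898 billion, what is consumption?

C = 4488.45

Yd = (1 − 0.3)(6898) = 0.7(6898) = 4828.6
C = 867 + 0.75(4828.6) = 867 + 3621.45 = 4488.45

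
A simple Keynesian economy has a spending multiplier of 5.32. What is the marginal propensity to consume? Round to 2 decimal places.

k = 1/(1 − MPC), so 1 − MPC = 1/k = 1/5.32 = 0.1880
MPC = 1 − 0.1880 = 0.81

MPC = 0.81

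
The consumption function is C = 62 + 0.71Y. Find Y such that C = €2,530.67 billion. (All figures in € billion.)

Y = 3477

62 + 0.71Y = 2530.67
0.71Y = 2468.67, so Y = 2468.67/0.71 = 3477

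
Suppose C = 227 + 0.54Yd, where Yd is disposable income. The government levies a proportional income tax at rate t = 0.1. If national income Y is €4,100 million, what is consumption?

C = 2219.6

Yd = (1 − 0.1)(4100) = 0.9(4100) = 3690
C = 227 + 0.54(3690) = 227 + 1992.6 = 2219.6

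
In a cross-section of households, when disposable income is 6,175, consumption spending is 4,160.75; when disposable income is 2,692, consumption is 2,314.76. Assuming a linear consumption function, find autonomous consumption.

a = 888

MPC = ΔC/ΔY = (4160.75 − 2314.76)/(6175 − 2692) = 1845.99/3483 = 0.53
a = C − MPC·Y = 2314.76 − 0.53(2692) = 2314.76 − 1426.76 = 888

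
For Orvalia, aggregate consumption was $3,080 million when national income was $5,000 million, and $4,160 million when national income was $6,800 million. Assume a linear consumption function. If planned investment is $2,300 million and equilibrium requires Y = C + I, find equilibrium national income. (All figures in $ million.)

Y = 5950

MPC = (4160 − 3080)/(6800 − 5000) = 1080/1800 = 0.6
a = 3080 − 0.6(5000) = 80
Equilibrium: Y = 80 + 0.6Y + 2300
0.4Y = 2380, so Y = 2380/0.4 = 5950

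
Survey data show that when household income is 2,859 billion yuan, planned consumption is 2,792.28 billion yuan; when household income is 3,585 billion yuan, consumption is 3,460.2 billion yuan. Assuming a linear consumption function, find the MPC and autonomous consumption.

MPC = ΔC/ΔY = (3460.2 − 2792.28)/(3585 − 2859) = 667.92/726 = 0.92
a = C − MPC·Y = 2792.28 − 0.92(2859) = 2792.28 − 2630.28 = 162

MPC = 0.92; a = 162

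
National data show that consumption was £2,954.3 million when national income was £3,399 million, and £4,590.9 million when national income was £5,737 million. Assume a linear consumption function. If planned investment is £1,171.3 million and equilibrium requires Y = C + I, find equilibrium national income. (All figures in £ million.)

MPC = (4590.9 − 2954.3)/(5737 − 3399) = 1636.6/2338 = 0.7
a = 2954.3 − 0.7(3399) = 575
Equilibrium: Y = 575 + 0.7Y + 1171.3
0.3Y = 1746.3, so Y = 1746.3/0.3 = 5821

Y = 5821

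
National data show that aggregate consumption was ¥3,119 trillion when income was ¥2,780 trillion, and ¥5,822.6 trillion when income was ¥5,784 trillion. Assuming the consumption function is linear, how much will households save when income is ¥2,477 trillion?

S = -369.3

MPC = (5822.6 − 3119)/(5784 − 2780) = 2703.6/3004 = 0.9
a = 3119 − 0.9(2780) = 3119 − 2502 = 617
C = 617 + 0.9(2477) = 2846.3
S = 2477 − 2846.3 = -369.3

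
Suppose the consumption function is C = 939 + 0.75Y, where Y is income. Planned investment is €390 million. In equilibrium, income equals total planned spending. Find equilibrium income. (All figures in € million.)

Y = 5316

Y = C + I = 939 + 0.75Y + 390
Y − 0.75Y = 1329
0.25Y = 1329, so Y = 1329/0.25 = 5316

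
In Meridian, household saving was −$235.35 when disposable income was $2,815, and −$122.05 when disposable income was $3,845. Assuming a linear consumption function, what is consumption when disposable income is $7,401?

C = 7131.89

MPS = ΔS/ΔY = (-122.05 − (-235.35))/(3845 − 2815) = 113.3/1030 = 0.11
MPC = 1 − MPS = 0.89
Autonomous saving = -235.35 − 0.11(2815) = -545, so a = 545
C = 545 + 0.89(7401) = 545 + 6586.89 = 7131.89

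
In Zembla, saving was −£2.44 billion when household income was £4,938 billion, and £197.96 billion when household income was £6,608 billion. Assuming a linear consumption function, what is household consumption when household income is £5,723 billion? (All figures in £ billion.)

C = 5631.24

MPS = ΔS/ΔY = (197.96 − (-2.44))/(6608 − 4938) = 200.4/1670 = 0.12
MPC = 1 − MPS = 0.88
Autonomous saving = -2.44 − 0.12(4938) = -595, so a = 595
C = 595 + 0.88(5723) = 595 + 5036.24 = 5631.24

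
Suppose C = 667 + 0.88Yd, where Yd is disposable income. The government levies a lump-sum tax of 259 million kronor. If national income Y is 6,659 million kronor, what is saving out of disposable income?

S = 101

Yd = Y − T = 6659 − 259 = 6400
C = 667 + 0.88(6400) = 667 + 5632 = 6299
S = Yd − C = 6400 − 6299 = 101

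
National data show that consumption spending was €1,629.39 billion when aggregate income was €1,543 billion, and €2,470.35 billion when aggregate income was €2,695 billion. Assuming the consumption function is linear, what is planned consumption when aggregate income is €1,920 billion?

MPC = (2470.35 − 1629.39)/(2695 − 1543) = 840.96/1152 = 0.73
a = 1629.39 − 0.73(1543) = 1629.39 − 1126.39 = 503
C = 503 + 0.73(1920) = 503 + 1401.6 = 1904.6

C = 1904.6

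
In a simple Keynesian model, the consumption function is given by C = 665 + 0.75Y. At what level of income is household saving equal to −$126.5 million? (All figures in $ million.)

Y = 2154

S = Y − C = -665 + 0.25Y
-665 + 0.25Y = -126.5, so 0.25Y = 538.5 and Y = 2154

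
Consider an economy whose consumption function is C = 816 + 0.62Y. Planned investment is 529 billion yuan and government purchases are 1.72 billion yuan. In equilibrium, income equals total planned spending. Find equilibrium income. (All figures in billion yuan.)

Y = 3544

Y = C + I + G = 816 + 0.62Y + 529 + 1.72
Y − 0.62Y = 1346.72
0.38Y = 1346.72, so Y = 1346.72/0.38 = 3544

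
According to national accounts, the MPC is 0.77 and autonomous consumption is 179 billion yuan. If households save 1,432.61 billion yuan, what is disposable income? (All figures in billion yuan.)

Y = 7007

S = Y − C = -179 + 0.23Y
-179 + 0.23Y = 1432.61, so 0.23Y = 1611.61 and Y = 7007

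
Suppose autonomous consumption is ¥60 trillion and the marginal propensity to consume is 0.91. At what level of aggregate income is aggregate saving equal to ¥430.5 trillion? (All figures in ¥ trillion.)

S = Y − C = -60 + 0.09Y
-60 + 0.09Y = 430.5, so 0.09Y = 490.5 and Y = 5450

Y = 5450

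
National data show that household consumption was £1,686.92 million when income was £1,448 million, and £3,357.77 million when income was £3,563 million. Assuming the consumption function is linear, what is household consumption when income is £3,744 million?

C = 3500.76

MPC = (3357.77 − 1686.92)/(3563 − 1448) = 1670.85/2115 = 0.79
a = 1686.92 − 0.79(1448) = 1686.92 − 1143.92 = 543
C = 543 + 0.79(3744) = 543 + 2957.76 = 3500.76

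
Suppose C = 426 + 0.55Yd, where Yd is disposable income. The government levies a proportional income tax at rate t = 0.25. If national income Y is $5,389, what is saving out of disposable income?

Yd = (1 − 0.25)(5389) = 0.75(5389) = 4041.75
C = 426 + 0.55(4041.75) = 426 + 2222.9625 = 2648.9625
S = Yd − C = 4041.75 − 2648.9625 = 1392.7875

S = 1392.7875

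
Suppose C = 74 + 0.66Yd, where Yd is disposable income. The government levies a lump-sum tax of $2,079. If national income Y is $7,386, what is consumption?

Yd = Y − T = 7386 − 2079 = 5307
C = 74 + 0.66(5307) = 74 + 3502.62 = 3576.62

C = 3576.62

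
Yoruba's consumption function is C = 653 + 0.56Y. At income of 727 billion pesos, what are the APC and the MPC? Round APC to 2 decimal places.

MPC = 0.56 (the slope of the consumption function)
C = 653 + 0.56(727) = 1060.12, so APC = 1060.12/727 = 1.46

APC = 1.46; MPC = 0.56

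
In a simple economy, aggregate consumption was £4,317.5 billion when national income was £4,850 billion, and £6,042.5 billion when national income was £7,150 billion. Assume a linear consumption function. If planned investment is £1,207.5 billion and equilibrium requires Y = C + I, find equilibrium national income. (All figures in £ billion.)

MPC = (6042.5 − 4317.5)/(7150 − 4850) = 1725/2300 = 0.75
a = 4317.5 − 0.75(4850) = 680
Equilibrium: Y = 680 + 0.75Y + 1207.5
0.25Y = 1887.5, so Y = 1887.5/0.25 = 7550

Y = 7550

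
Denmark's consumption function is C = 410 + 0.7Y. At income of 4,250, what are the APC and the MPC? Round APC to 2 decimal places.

MPC = 0.7 (the slope of the consumption function)
C = 410 + 0.7(4250) = 3385, so APC = 3385/4250 = 0.80

APC = 0.80; MPC = 0.7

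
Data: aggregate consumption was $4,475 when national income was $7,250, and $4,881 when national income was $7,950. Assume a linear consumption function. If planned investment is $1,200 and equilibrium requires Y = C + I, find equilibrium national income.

Y = 3500

MPC = (4881 − 4475)/(7950 − 7250) = 406/700 = 0.58
a = 4475 − 0.58(7250) = 270
Equilibrium: Y = 270 + 0.58Y + 1200
0.42Y = 1470, so Y = 1470/0.42 = 3500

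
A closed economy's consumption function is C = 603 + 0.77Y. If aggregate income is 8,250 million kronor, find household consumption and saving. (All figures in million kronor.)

C = 6955.5; S = 1294.5

C = 603 + 0.77(8250) = 603 + 6352.5 = 6955.5
S = Y − C = 8250 − 6955.5 = 1294.5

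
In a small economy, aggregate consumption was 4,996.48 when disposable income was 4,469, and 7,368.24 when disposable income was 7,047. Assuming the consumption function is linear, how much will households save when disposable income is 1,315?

MPC = (7368.24 − 4996.48)/(7047 − 4469) = 2371.76/2578 = 0.92
a = 4996.48 − 0.92(4469) = 4996.48 − 4111.48 = 885
C = 885 + 0.92(1315) = 2094.8
S = 1315 − 2094.8 = -779.8

S = -779.8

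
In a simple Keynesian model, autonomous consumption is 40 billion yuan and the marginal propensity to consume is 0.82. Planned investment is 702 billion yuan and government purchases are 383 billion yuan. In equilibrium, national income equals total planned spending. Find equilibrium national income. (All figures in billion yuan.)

Y = 6250

Y = C + I + G = 40 + 0.82Y + 702 + 383
Y − 0.82Y = 1125
0.18Y = 1125, so Y = 1125/0.18 = 6250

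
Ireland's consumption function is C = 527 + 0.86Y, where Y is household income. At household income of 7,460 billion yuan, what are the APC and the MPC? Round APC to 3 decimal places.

MPC = 0.86 (the slope of the consumption function)
C = 527 + 0.86(7460) = 6942.6, so APC = 6942.6/7460 = 0.931

APC = 0.931; MPC = 0.86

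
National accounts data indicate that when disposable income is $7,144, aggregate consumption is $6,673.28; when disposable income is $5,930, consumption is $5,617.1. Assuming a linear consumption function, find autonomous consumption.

MPC = ΔC/ΔY = (6673.28 − 5617.1)/(7144 − 5930) = 1056.18/1214 = 0.87
a = C − MPC·Y = 5617.1 − 0.87(5930) = 5617.1 − 5159.1 = 458

a = 458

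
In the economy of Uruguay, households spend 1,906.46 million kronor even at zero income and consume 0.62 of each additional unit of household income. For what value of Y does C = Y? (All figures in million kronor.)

Y = 5017

At break-even, C = Y: 1906.46 + 0.62Y = Y
0.38Y = 1906.46, so Y = 1906.46/0.38 = 5017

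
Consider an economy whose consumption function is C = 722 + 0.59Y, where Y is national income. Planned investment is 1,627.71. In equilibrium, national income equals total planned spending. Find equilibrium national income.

Y = C + I = 722 + 0.59Y + 1627.71
Y − 0.59Y = 2349.71
0.41Y = 2349.71, so Y = 2349.71/0.41 = 5731

Y = 5731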